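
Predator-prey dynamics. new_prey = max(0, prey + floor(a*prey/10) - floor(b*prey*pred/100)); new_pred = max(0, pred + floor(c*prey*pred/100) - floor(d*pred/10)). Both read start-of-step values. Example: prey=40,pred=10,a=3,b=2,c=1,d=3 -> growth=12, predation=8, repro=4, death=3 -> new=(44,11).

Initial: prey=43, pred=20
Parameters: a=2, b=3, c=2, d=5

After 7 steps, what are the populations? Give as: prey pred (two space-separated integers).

Step 1: prey: 43+8-25=26; pred: 20+17-10=27
Step 2: prey: 26+5-21=10; pred: 27+14-13=28
Step 3: prey: 10+2-8=4; pred: 28+5-14=19
Step 4: prey: 4+0-2=2; pred: 19+1-9=11
Step 5: prey: 2+0-0=2; pred: 11+0-5=6
Step 6: prey: 2+0-0=2; pred: 6+0-3=3
Step 7: prey: 2+0-0=2; pred: 3+0-1=2

Answer: 2 2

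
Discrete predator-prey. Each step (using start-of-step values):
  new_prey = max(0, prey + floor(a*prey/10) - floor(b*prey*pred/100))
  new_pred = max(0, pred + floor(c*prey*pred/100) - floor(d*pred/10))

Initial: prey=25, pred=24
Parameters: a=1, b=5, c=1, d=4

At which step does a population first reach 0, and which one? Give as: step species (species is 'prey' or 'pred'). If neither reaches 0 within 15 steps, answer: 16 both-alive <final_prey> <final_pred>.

Step 1: prey: 25+2-30=0; pred: 24+6-9=21
First extinction: prey at step 1

Answer: 1 prey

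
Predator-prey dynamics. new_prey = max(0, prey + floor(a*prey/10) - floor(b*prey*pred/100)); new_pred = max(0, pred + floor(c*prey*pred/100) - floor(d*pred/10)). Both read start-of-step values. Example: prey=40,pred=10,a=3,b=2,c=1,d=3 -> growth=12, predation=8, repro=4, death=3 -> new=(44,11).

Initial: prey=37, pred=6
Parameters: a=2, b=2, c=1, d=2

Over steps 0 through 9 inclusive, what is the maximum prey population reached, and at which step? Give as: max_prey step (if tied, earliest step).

Step 1: prey: 37+7-4=40; pred: 6+2-1=7
Step 2: prey: 40+8-5=43; pred: 7+2-1=8
Step 3: prey: 43+8-6=45; pred: 8+3-1=10
Step 4: prey: 45+9-9=45; pred: 10+4-2=12
Step 5: prey: 45+9-10=44; pred: 12+5-2=15
Step 6: prey: 44+8-13=39; pred: 15+6-3=18
Step 7: prey: 39+7-14=32; pred: 18+7-3=22
Step 8: prey: 32+6-14=24; pred: 22+7-4=25
Step 9: prey: 24+4-12=16; pred: 25+6-5=26
Max prey = 45 at step 3

Answer: 45 3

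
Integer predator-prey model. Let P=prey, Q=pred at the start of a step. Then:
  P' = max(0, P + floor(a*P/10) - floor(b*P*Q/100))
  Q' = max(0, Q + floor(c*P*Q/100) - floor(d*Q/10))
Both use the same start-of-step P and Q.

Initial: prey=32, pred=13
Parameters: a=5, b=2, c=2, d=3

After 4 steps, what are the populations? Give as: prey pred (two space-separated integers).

Answer: 29 69

Derivation:
Step 1: prey: 32+16-8=40; pred: 13+8-3=18
Step 2: prey: 40+20-14=46; pred: 18+14-5=27
Step 3: prey: 46+23-24=45; pred: 27+24-8=43
Step 4: prey: 45+22-38=29; pred: 43+38-12=69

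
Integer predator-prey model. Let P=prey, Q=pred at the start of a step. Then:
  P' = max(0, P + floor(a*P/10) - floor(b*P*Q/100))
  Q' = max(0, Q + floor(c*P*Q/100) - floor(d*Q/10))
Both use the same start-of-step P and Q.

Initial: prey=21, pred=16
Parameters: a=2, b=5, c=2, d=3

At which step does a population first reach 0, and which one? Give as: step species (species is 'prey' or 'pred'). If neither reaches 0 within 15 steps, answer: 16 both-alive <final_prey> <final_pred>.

Answer: 16 both-alive 1 3

Derivation:
Step 1: prey: 21+4-16=9; pred: 16+6-4=18
Step 2: prey: 9+1-8=2; pred: 18+3-5=16
Step 3: prey: 2+0-1=1; pred: 16+0-4=12
Step 4: prey: 1+0-0=1; pred: 12+0-3=9
Step 5: prey: 1+0-0=1; pred: 9+0-2=7
Step 6: prey: 1+0-0=1; pred: 7+0-2=5
Step 7: prey: 1+0-0=1; pred: 5+0-1=4
Step 8: prey: 1+0-0=1; pred: 4+0-1=3
Step 9: prey: 1+0-0=1; pred: 3+0-0=3
Steps 10-15: state stable at prey=1, pred=3 (no change)
No extinction within 15 steps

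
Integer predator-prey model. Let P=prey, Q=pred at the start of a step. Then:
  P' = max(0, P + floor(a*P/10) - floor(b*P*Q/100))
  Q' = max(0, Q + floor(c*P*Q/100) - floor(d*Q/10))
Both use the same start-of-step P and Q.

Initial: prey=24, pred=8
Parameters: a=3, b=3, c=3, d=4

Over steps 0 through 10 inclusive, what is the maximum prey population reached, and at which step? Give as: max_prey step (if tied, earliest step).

Step 1: prey: 24+7-5=26; pred: 8+5-3=10
Step 2: prey: 26+7-7=26; pred: 10+7-4=13
Step 3: prey: 26+7-10=23; pred: 13+10-5=18
Step 4: prey: 23+6-12=17; pred: 18+12-7=23
Step 5: prey: 17+5-11=11; pred: 23+11-9=25
Step 6: prey: 11+3-8=6; pred: 25+8-10=23
Step 7: prey: 6+1-4=3; pred: 23+4-9=18
Step 8: prey: 3+0-1=2; pred: 18+1-7=12
Step 9: prey: 2+0-0=2; pred: 12+0-4=8
Step 10: prey: 2+0-0=2; pred: 8+0-3=5
Max prey = 26 at step 1

Answer: 26 1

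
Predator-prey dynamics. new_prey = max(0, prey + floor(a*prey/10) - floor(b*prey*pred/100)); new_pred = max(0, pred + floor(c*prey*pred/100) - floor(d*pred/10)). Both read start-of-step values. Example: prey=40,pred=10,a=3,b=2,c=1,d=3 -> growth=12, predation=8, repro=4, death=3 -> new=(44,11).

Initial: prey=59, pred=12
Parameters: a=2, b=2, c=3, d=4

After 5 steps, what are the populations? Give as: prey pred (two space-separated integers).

Answer: 0 40

Derivation:
Step 1: prey: 59+11-14=56; pred: 12+21-4=29
Step 2: prey: 56+11-32=35; pred: 29+48-11=66
Step 3: prey: 35+7-46=0; pred: 66+69-26=109
Step 4: prey: 0+0-0=0; pred: 109+0-43=66
Step 5: prey: 0+0-0=0; pred: 66+0-26=40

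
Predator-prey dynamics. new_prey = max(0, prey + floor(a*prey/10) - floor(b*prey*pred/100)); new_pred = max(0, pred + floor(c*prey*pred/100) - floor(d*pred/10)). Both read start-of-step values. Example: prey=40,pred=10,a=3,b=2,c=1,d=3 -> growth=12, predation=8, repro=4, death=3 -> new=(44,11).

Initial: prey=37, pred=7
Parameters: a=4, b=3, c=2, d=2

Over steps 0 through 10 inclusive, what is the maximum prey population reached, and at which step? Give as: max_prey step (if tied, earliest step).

Step 1: prey: 37+14-7=44; pred: 7+5-1=11
Step 2: prey: 44+17-14=47; pred: 11+9-2=18
Step 3: prey: 47+18-25=40; pred: 18+16-3=31
Step 4: prey: 40+16-37=19; pred: 31+24-6=49
Step 5: prey: 19+7-27=0; pred: 49+18-9=58
Step 6: prey: 0+0-0=0; pred: 58+0-11=47
Step 7: prey: 0+0-0=0; pred: 47+0-9=38
Step 8: prey: 0+0-0=0; pred: 38+0-7=31
Step 9: prey: 0+0-0=0; pred: 31+0-6=25
Step 10: prey: 0+0-0=0; pred: 25+0-5=20
Max prey = 47 at step 2

Answer: 47 2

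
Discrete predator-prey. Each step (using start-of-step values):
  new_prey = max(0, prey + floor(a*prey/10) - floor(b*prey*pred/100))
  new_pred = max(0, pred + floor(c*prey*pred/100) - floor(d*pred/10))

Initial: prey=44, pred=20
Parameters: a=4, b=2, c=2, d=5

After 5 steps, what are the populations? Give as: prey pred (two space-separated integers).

Answer: 5 35

Derivation:
Step 1: prey: 44+17-17=44; pred: 20+17-10=27
Step 2: prey: 44+17-23=38; pred: 27+23-13=37
Step 3: prey: 38+15-28=25; pred: 37+28-18=47
Step 4: prey: 25+10-23=12; pred: 47+23-23=47
Step 5: prey: 12+4-11=5; pred: 47+11-23=35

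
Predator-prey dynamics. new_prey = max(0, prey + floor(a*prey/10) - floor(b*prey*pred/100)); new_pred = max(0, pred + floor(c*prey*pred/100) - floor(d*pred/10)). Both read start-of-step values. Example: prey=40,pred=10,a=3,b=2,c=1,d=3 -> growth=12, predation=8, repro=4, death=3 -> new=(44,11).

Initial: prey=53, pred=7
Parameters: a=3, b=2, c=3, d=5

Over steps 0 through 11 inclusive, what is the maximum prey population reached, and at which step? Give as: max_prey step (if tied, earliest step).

Step 1: prey: 53+15-7=61; pred: 7+11-3=15
Step 2: prey: 61+18-18=61; pred: 15+27-7=35
Step 3: prey: 61+18-42=37; pred: 35+64-17=82
Step 4: prey: 37+11-60=0; pred: 82+91-41=132
Step 5: prey: 0+0-0=0; pred: 132+0-66=66
Step 6: prey: 0+0-0=0; pred: 66+0-33=33
Step 7: prey: 0+0-0=0; pred: 33+0-16=17
Step 8: prey: 0+0-0=0; pred: 17+0-8=9
Step 9: prey: 0+0-0=0; pred: 9+0-4=5
Step 10: prey: 0+0-0=0; pred: 5+0-2=3
Step 11: prey: 0+0-0=0; pred: 3+0-1=2
Max prey = 61 at step 1

Answer: 61 1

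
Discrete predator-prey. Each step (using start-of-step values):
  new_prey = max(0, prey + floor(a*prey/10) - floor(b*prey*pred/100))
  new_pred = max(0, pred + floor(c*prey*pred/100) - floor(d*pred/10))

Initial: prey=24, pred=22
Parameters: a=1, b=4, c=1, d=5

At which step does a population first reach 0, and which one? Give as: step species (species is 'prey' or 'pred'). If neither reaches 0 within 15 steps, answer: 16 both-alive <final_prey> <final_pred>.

Step 1: prey: 24+2-21=5; pred: 22+5-11=16
Step 2: prey: 5+0-3=2; pred: 16+0-8=8
Step 3: prey: 2+0-0=2; pred: 8+0-4=4
Step 4: prey: 2+0-0=2; pred: 4+0-2=2
Step 5: prey: 2+0-0=2; pred: 2+0-1=1
Step 6: prey: 2+0-0=2; pred: 1+0-0=1
Steps 7-15: state stable at prey=2, pred=1 (no change)
No extinction within 15 steps

Answer: 16 both-alive 2 1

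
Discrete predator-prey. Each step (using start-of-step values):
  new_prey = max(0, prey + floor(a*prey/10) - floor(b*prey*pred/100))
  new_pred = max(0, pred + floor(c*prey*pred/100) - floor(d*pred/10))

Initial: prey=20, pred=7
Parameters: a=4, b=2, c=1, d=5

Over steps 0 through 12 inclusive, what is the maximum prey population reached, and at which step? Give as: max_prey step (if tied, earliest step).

Step 1: prey: 20+8-2=26; pred: 7+1-3=5
Step 2: prey: 26+10-2=34; pred: 5+1-2=4
Step 3: prey: 34+13-2=45; pred: 4+1-2=3
Step 4: prey: 45+18-2=61; pred: 3+1-1=3
Step 5: prey: 61+24-3=82; pred: 3+1-1=3
Step 6: prey: 82+32-4=110; pred: 3+2-1=4
Step 7: prey: 110+44-8=146; pred: 4+4-2=6
Step 8: prey: 146+58-17=187; pred: 6+8-3=11
Step 9: prey: 187+74-41=220; pred: 11+20-5=26
Step 10: prey: 220+88-114=194; pred: 26+57-13=70
Step 11: prey: 194+77-271=0; pred: 70+135-35=170
Step 12: prey: 0+0-0=0; pred: 170+0-85=85
Max prey = 220 at step 9

Answer: 220 9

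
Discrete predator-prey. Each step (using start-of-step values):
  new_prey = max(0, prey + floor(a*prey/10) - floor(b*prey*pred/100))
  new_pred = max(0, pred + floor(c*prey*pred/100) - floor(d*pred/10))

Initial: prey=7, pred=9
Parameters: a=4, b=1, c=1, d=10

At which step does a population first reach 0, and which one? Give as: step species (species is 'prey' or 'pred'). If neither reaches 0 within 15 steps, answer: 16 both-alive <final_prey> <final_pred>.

Answer: 1 pred

Derivation:
Step 1: prey: 7+2-0=9; pred: 9+0-9=0
First extinction: pred at step 1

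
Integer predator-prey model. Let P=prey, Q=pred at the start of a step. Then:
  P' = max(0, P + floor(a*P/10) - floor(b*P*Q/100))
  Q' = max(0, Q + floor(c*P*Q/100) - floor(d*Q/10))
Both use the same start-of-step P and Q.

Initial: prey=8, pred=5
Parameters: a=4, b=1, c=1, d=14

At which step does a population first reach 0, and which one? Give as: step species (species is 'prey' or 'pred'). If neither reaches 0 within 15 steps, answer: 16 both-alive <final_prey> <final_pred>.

Answer: 1 pred

Derivation:
Step 1: prey: 8+3-0=11; pred: 5+0-7=0
First extinction: pred at step 1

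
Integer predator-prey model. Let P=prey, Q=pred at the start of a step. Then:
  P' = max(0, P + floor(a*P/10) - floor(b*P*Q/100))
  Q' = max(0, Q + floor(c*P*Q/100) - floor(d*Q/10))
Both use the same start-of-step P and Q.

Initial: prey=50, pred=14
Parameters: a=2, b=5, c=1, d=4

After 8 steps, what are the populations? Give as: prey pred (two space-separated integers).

Answer: 3 2

Derivation:
Step 1: prey: 50+10-35=25; pred: 14+7-5=16
Step 2: prey: 25+5-20=10; pred: 16+4-6=14
Step 3: prey: 10+2-7=5; pred: 14+1-5=10
Step 4: prey: 5+1-2=4; pred: 10+0-4=6
Step 5: prey: 4+0-1=3; pred: 6+0-2=4
Step 6: prey: 3+0-0=3; pred: 4+0-1=3
Step 7: prey: 3+0-0=3; pred: 3+0-1=2
Step 8: prey: 3+0-0=3; pred: 2+0-0=2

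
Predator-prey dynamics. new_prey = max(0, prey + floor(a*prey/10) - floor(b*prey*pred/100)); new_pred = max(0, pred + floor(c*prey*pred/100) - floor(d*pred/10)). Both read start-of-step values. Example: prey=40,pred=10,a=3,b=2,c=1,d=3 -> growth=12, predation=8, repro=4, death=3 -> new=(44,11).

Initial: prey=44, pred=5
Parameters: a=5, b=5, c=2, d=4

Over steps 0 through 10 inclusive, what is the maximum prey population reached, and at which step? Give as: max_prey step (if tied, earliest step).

Answer: 63 2

Derivation:
Step 1: prey: 44+22-11=55; pred: 5+4-2=7
Step 2: prey: 55+27-19=63; pred: 7+7-2=12
Step 3: prey: 63+31-37=57; pred: 12+15-4=23
Step 4: prey: 57+28-65=20; pred: 23+26-9=40
Step 5: prey: 20+10-40=0; pred: 40+16-16=40
Step 6: prey: 0+0-0=0; pred: 40+0-16=24
Step 7: prey: 0+0-0=0; pred: 24+0-9=15
Step 8: prey: 0+0-0=0; pred: 15+0-6=9
Step 9: prey: 0+0-0=0; pred: 9+0-3=6
Step 10: prey: 0+0-0=0; pred: 6+0-2=4
Max prey = 63 at step 2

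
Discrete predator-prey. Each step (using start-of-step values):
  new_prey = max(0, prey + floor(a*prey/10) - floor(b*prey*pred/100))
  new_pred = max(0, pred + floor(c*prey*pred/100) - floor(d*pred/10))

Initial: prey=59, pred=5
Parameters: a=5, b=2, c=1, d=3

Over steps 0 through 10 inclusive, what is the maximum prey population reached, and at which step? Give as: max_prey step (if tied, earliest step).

Answer: 177 4

Derivation:
Step 1: prey: 59+29-5=83; pred: 5+2-1=6
Step 2: prey: 83+41-9=115; pred: 6+4-1=9
Step 3: prey: 115+57-20=152; pred: 9+10-2=17
Step 4: prey: 152+76-51=177; pred: 17+25-5=37
Step 5: prey: 177+88-130=135; pred: 37+65-11=91
Step 6: prey: 135+67-245=0; pred: 91+122-27=186
Step 7: prey: 0+0-0=0; pred: 186+0-55=131
Step 8: prey: 0+0-0=0; pred: 131+0-39=92
Step 9: prey: 0+0-0=0; pred: 92+0-27=65
Step 10: prey: 0+0-0=0; pred: 65+0-19=46
Max prey = 177 at step 4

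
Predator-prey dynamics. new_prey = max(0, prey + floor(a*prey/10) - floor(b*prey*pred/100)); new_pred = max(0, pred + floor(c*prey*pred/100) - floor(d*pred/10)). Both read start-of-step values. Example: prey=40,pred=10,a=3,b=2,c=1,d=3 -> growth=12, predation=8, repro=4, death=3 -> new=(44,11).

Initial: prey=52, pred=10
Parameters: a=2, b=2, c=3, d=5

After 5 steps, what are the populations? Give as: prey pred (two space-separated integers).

Answer: 0 35

Derivation:
Step 1: prey: 52+10-10=52; pred: 10+15-5=20
Step 2: prey: 52+10-20=42; pred: 20+31-10=41
Step 3: prey: 42+8-34=16; pred: 41+51-20=72
Step 4: prey: 16+3-23=0; pred: 72+34-36=70
Step 5: prey: 0+0-0=0; pred: 70+0-35=35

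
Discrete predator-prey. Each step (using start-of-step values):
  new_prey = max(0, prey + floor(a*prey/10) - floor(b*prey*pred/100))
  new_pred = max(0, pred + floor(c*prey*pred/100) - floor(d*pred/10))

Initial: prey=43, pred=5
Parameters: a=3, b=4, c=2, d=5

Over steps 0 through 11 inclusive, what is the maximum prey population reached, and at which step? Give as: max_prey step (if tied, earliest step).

Step 1: prey: 43+12-8=47; pred: 5+4-2=7
Step 2: prey: 47+14-13=48; pred: 7+6-3=10
Step 3: prey: 48+14-19=43; pred: 10+9-5=14
Step 4: prey: 43+12-24=31; pred: 14+12-7=19
Step 5: prey: 31+9-23=17; pred: 19+11-9=21
Step 6: prey: 17+5-14=8; pred: 21+7-10=18
Step 7: prey: 8+2-5=5; pred: 18+2-9=11
Step 8: prey: 5+1-2=4; pred: 11+1-5=7
Step 9: prey: 4+1-1=4; pred: 7+0-3=4
Step 10: prey: 4+1-0=5; pred: 4+0-2=2
Step 11: prey: 5+1-0=6; pred: 2+0-1=1
Max prey = 48 at step 2

Answer: 48 2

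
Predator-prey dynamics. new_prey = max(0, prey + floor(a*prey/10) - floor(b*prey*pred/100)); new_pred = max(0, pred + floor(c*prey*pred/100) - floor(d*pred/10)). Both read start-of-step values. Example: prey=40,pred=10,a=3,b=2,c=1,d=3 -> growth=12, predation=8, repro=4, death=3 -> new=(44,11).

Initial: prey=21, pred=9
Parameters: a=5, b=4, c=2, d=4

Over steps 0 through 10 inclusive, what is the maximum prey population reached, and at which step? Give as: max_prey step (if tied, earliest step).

Answer: 33 4

Derivation:
Step 1: prey: 21+10-7=24; pred: 9+3-3=9
Step 2: prey: 24+12-8=28; pred: 9+4-3=10
Step 3: prey: 28+14-11=31; pred: 10+5-4=11
Step 4: prey: 31+15-13=33; pred: 11+6-4=13
Step 5: prey: 33+16-17=32; pred: 13+8-5=16
Step 6: prey: 32+16-20=28; pred: 16+10-6=20
Step 7: prey: 28+14-22=20; pred: 20+11-8=23
Step 8: prey: 20+10-18=12; pred: 23+9-9=23
Step 9: prey: 12+6-11=7; pred: 23+5-9=19
Step 10: prey: 7+3-5=5; pred: 19+2-7=14
Max prey = 33 at step 4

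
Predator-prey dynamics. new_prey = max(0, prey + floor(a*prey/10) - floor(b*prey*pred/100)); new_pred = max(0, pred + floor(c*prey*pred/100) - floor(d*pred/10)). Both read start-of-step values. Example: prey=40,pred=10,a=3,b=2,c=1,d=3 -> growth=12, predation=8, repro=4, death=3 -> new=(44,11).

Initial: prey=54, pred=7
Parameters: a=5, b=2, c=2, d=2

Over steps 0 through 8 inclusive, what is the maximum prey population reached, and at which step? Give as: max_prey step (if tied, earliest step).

Answer: 92 2

Derivation:
Step 1: prey: 54+27-7=74; pred: 7+7-1=13
Step 2: prey: 74+37-19=92; pred: 13+19-2=30
Step 3: prey: 92+46-55=83; pred: 30+55-6=79
Step 4: prey: 83+41-131=0; pred: 79+131-15=195
Step 5: prey: 0+0-0=0; pred: 195+0-39=156
Step 6: prey: 0+0-0=0; pred: 156+0-31=125
Step 7: prey: 0+0-0=0; pred: 125+0-25=100
Step 8: prey: 0+0-0=0; pred: 100+0-20=80
Max prey = 92 at step 2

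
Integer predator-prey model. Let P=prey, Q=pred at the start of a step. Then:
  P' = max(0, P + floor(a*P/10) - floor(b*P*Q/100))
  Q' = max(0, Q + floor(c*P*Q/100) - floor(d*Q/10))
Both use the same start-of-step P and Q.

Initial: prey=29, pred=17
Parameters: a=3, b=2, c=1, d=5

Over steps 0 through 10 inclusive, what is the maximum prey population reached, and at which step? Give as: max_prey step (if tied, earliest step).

Step 1: prey: 29+8-9=28; pred: 17+4-8=13
Step 2: prey: 28+8-7=29; pred: 13+3-6=10
Step 3: prey: 29+8-5=32; pred: 10+2-5=7
Step 4: prey: 32+9-4=37; pred: 7+2-3=6
Step 5: prey: 37+11-4=44; pred: 6+2-3=5
Step 6: prey: 44+13-4=53; pred: 5+2-2=5
Step 7: prey: 53+15-5=63; pred: 5+2-2=5
Step 8: prey: 63+18-6=75; pred: 5+3-2=6
Step 9: prey: 75+22-9=88; pred: 6+4-3=7
Step 10: prey: 88+26-12=102; pred: 7+6-3=10
Max prey = 102 at step 10

Answer: 102 10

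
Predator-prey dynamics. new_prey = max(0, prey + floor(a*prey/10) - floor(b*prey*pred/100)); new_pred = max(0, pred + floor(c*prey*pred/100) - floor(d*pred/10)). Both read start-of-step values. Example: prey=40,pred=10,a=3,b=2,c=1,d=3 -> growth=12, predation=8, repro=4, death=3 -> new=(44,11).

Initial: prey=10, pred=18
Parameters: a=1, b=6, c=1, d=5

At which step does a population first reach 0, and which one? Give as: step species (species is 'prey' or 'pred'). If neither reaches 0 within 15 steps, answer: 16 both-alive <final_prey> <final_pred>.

Step 1: prey: 10+1-10=1; pred: 18+1-9=10
Step 2: prey: 1+0-0=1; pred: 10+0-5=5
Step 3: prey: 1+0-0=1; pred: 5+0-2=3
Step 4: prey: 1+0-0=1; pred: 3+0-1=2
Step 5: prey: 1+0-0=1; pred: 2+0-1=1
Step 6: prey: 1+0-0=1; pred: 1+0-0=1
Steps 7-15: state stable at prey=1, pred=1 (no change)
No extinction within 15 steps

Answer: 16 both-alive 1 1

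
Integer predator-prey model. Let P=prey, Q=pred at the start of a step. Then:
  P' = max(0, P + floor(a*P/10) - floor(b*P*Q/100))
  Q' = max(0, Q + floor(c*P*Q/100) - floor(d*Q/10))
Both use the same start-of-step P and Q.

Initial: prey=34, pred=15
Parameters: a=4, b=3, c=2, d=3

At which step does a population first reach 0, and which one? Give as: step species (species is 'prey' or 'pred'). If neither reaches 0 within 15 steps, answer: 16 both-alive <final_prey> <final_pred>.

Step 1: prey: 34+13-15=32; pred: 15+10-4=21
Step 2: prey: 32+12-20=24; pred: 21+13-6=28
Step 3: prey: 24+9-20=13; pred: 28+13-8=33
Step 4: prey: 13+5-12=6; pred: 33+8-9=32
Step 5: prey: 6+2-5=3; pred: 32+3-9=26
Step 6: prey: 3+1-2=2; pred: 26+1-7=20
Step 7: prey: 2+0-1=1; pred: 20+0-6=14
Step 8: prey: 1+0-0=1; pred: 14+0-4=10
Step 9: prey: 1+0-0=1; pred: 10+0-3=7
Step 10: prey: 1+0-0=1; pred: 7+0-2=5
Step 11: prey: 1+0-0=1; pred: 5+0-1=4
Step 12: prey: 1+0-0=1; pred: 4+0-1=3
Step 13: prey: 1+0-0=1; pred: 3+0-0=3
Steps 14-15: state stable at prey=1, pred=3 (no change)
No extinction within 15 steps

Answer: 16 both-alive 1 3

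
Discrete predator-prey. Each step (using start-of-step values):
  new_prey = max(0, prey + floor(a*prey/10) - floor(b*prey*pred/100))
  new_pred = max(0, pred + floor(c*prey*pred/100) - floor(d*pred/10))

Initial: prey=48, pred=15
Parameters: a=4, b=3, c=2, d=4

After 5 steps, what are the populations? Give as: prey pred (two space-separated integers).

Step 1: prey: 48+19-21=46; pred: 15+14-6=23
Step 2: prey: 46+18-31=33; pred: 23+21-9=35
Step 3: prey: 33+13-34=12; pred: 35+23-14=44
Step 4: prey: 12+4-15=1; pred: 44+10-17=37
Step 5: prey: 1+0-1=0; pred: 37+0-14=23

Answer: 0 23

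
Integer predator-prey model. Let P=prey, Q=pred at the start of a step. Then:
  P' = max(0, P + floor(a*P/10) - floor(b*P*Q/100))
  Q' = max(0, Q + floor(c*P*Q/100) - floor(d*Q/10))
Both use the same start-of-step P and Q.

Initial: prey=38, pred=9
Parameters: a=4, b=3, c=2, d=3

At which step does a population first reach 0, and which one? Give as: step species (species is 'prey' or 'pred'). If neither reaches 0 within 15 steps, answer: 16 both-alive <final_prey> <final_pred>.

Step 1: prey: 38+15-10=43; pred: 9+6-2=13
Step 2: prey: 43+17-16=44; pred: 13+11-3=21
Step 3: prey: 44+17-27=34; pred: 21+18-6=33
Step 4: prey: 34+13-33=14; pred: 33+22-9=46
Step 5: prey: 14+5-19=0; pred: 46+12-13=45
First extinction: prey at step 5

Answer: 5 prey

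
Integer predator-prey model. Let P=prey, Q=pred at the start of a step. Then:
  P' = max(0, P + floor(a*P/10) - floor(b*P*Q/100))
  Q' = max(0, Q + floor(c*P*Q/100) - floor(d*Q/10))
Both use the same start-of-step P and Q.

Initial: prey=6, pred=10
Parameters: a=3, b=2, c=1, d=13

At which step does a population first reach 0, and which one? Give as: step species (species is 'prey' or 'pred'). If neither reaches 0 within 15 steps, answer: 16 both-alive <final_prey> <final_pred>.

Step 1: prey: 6+1-1=6; pred: 10+0-13=0
First extinction: pred at step 1

Answer: 1 pred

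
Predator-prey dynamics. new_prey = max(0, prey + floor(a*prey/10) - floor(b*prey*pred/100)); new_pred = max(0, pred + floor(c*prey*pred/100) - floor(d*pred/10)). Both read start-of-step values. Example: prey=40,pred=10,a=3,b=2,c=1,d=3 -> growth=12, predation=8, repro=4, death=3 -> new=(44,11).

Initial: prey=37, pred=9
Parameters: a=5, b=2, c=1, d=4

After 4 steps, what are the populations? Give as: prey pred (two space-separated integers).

Answer: 106 18

Derivation:
Step 1: prey: 37+18-6=49; pred: 9+3-3=9
Step 2: prey: 49+24-8=65; pred: 9+4-3=10
Step 3: prey: 65+32-13=84; pred: 10+6-4=12
Step 4: prey: 84+42-20=106; pred: 12+10-4=18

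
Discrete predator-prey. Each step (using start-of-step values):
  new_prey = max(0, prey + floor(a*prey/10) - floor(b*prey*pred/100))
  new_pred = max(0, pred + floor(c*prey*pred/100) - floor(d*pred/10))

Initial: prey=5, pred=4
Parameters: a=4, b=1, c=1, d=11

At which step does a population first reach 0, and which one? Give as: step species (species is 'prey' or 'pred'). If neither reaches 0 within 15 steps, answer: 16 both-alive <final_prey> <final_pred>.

Answer: 1 pred

Derivation:
Step 1: prey: 5+2-0=7; pred: 4+0-4=0
First extinction: pred at step 1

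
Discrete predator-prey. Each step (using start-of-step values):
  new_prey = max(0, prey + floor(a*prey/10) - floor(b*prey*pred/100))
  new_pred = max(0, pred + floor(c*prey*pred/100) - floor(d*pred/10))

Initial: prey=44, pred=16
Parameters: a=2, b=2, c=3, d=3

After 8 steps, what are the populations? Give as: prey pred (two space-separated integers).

Answer: 0 14

Derivation:
Step 1: prey: 44+8-14=38; pred: 16+21-4=33
Step 2: prey: 38+7-25=20; pred: 33+37-9=61
Step 3: prey: 20+4-24=0; pred: 61+36-18=79
Step 4: prey: 0+0-0=0; pred: 79+0-23=56
Step 5: prey: 0+0-0=0; pred: 56+0-16=40
Step 6: prey: 0+0-0=0; pred: 40+0-12=28
Step 7: prey: 0+0-0=0; pred: 28+0-8=20
Step 8: prey: 0+0-0=0; pred: 20+0-6=14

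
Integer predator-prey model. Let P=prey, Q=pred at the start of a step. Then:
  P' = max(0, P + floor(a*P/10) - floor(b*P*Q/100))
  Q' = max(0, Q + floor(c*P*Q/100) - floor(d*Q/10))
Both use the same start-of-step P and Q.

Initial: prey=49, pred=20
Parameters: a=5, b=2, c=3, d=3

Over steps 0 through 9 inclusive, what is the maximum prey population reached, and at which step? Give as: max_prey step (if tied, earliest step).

Step 1: prey: 49+24-19=54; pred: 20+29-6=43
Step 2: prey: 54+27-46=35; pred: 43+69-12=100
Step 3: prey: 35+17-70=0; pred: 100+105-30=175
Step 4: prey: 0+0-0=0; pred: 175+0-52=123
Step 5: prey: 0+0-0=0; pred: 123+0-36=87
Step 6: prey: 0+0-0=0; pred: 87+0-26=61
Step 7: prey: 0+0-0=0; pred: 61+0-18=43
Step 8: prey: 0+0-0=0; pred: 43+0-12=31
Step 9: prey: 0+0-0=0; pred: 31+0-9=22
Max prey = 54 at step 1

Answer: 54 1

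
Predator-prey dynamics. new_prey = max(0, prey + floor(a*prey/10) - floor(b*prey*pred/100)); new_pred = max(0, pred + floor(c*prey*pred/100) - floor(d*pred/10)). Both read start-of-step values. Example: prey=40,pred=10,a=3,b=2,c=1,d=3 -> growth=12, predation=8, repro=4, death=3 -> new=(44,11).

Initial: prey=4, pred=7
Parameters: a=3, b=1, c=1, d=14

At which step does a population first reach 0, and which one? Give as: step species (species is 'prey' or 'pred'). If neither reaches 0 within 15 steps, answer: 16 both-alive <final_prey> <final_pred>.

Step 1: prey: 4+1-0=5; pred: 7+0-9=0
First extinction: pred at step 1

Answer: 1 pred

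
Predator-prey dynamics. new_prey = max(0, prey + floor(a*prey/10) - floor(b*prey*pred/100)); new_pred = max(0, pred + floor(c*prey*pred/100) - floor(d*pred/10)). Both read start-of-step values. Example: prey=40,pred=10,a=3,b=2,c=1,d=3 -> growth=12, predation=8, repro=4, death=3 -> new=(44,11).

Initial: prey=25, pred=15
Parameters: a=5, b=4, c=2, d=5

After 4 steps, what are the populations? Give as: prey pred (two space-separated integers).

Answer: 19 10

Derivation:
Step 1: prey: 25+12-15=22; pred: 15+7-7=15
Step 2: prey: 22+11-13=20; pred: 15+6-7=14
Step 3: prey: 20+10-11=19; pred: 14+5-7=12
Step 4: prey: 19+9-9=19; pred: 12+4-6=10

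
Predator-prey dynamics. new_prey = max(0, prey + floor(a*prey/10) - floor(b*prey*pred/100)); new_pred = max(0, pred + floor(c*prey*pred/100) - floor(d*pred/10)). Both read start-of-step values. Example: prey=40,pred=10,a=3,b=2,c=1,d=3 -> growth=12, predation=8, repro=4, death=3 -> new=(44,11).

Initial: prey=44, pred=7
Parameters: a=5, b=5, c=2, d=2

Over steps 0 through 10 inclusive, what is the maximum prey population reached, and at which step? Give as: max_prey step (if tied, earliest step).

Step 1: prey: 44+22-15=51; pred: 7+6-1=12
Step 2: prey: 51+25-30=46; pred: 12+12-2=22
Step 3: prey: 46+23-50=19; pred: 22+20-4=38
Step 4: prey: 19+9-36=0; pred: 38+14-7=45
Step 5: prey: 0+0-0=0; pred: 45+0-9=36
Step 6: prey: 0+0-0=0; pred: 36+0-7=29
Step 7: prey: 0+0-0=0; pred: 29+0-5=24
Step 8: prey: 0+0-0=0; pred: 24+0-4=20
Step 9: prey: 0+0-0=0; pred: 20+0-4=16
Step 10: prey: 0+0-0=0; pred: 16+0-3=13
Max prey = 51 at step 1

Answer: 51 1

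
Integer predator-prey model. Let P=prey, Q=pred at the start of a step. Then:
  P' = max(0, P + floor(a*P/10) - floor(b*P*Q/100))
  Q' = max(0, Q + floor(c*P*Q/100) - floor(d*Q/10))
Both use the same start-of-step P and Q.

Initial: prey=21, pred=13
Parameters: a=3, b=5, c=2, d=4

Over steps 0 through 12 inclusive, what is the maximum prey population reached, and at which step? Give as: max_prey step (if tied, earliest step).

Step 1: prey: 21+6-13=14; pred: 13+5-5=13
Step 2: prey: 14+4-9=9; pred: 13+3-5=11
Step 3: prey: 9+2-4=7; pred: 11+1-4=8
Step 4: prey: 7+2-2=7; pred: 8+1-3=6
Step 5: prey: 7+2-2=7; pred: 6+0-2=4
Step 6: prey: 7+2-1=8; pred: 4+0-1=3
Step 7: prey: 8+2-1=9; pred: 3+0-1=2
Step 8: prey: 9+2-0=11; pred: 2+0-0=2
Step 9: prey: 11+3-1=13; pred: 2+0-0=2
Step 10: prey: 13+3-1=15; pred: 2+0-0=2
Step 11: prey: 15+4-1=18; pred: 2+0-0=2
Step 12: prey: 18+5-1=22; pred: 2+0-0=2
Max prey = 22 at step 12

Answer: 22 12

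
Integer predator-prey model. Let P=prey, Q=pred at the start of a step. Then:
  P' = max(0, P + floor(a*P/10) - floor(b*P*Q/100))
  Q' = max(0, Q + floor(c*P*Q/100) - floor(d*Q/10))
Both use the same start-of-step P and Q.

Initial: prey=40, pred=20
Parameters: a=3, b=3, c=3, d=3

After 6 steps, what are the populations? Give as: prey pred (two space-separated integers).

Answer: 0 18

Derivation:
Step 1: prey: 40+12-24=28; pred: 20+24-6=38
Step 2: prey: 28+8-31=5; pred: 38+31-11=58
Step 3: prey: 5+1-8=0; pred: 58+8-17=49
Step 4: prey: 0+0-0=0; pred: 49+0-14=35
Step 5: prey: 0+0-0=0; pred: 35+0-10=25
Step 6: prey: 0+0-0=0; pred: 25+0-7=18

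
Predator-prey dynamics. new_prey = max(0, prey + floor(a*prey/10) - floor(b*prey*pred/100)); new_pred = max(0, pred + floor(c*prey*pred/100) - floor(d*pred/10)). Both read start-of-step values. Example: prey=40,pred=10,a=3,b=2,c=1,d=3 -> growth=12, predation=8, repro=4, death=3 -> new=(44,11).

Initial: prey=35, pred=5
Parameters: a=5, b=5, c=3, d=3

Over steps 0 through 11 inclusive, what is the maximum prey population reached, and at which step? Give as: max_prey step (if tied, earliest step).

Step 1: prey: 35+17-8=44; pred: 5+5-1=9
Step 2: prey: 44+22-19=47; pred: 9+11-2=18
Step 3: prey: 47+23-42=28; pred: 18+25-5=38
Step 4: prey: 28+14-53=0; pred: 38+31-11=58
Step 5: prey: 0+0-0=0; pred: 58+0-17=41
Step 6: prey: 0+0-0=0; pred: 41+0-12=29
Step 7: prey: 0+0-0=0; pred: 29+0-8=21
Step 8: prey: 0+0-0=0; pred: 21+0-6=15
Step 9: prey: 0+0-0=0; pred: 15+0-4=11
Step 10: prey: 0+0-0=0; pred: 11+0-3=8
Step 11: prey: 0+0-0=0; pred: 8+0-2=6
Max prey = 47 at step 2

Answer: 47 2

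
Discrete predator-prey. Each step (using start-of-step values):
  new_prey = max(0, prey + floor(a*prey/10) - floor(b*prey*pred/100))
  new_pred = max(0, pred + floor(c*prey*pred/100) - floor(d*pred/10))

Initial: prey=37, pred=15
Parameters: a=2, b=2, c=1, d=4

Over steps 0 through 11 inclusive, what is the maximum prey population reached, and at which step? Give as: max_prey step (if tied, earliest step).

Step 1: prey: 37+7-11=33; pred: 15+5-6=14
Step 2: prey: 33+6-9=30; pred: 14+4-5=13
Step 3: prey: 30+6-7=29; pred: 13+3-5=11
Step 4: prey: 29+5-6=28; pred: 11+3-4=10
Step 5: prey: 28+5-5=28; pred: 10+2-4=8
Step 6: prey: 28+5-4=29; pred: 8+2-3=7
Step 7: prey: 29+5-4=30; pred: 7+2-2=7
Step 8: prey: 30+6-4=32; pred: 7+2-2=7
Step 9: prey: 32+6-4=34; pred: 7+2-2=7
Step 10: prey: 34+6-4=36; pred: 7+2-2=7
Step 11: prey: 36+7-5=38; pred: 7+2-2=7
Max prey = 38 at step 11

Answer: 38 11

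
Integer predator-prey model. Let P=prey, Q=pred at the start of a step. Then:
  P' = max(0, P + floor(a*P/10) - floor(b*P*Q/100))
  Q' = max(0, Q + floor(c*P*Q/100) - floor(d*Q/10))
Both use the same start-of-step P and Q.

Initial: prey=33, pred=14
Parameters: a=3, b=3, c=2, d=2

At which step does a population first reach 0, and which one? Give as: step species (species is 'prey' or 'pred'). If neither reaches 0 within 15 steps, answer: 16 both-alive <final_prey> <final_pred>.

Step 1: prey: 33+9-13=29; pred: 14+9-2=21
Step 2: prey: 29+8-18=19; pred: 21+12-4=29
Step 3: prey: 19+5-16=8; pred: 29+11-5=35
Step 4: prey: 8+2-8=2; pred: 35+5-7=33
Step 5: prey: 2+0-1=1; pred: 33+1-6=28
Step 6: prey: 1+0-0=1; pred: 28+0-5=23
Step 7: prey: 1+0-0=1; pred: 23+0-4=19
Step 8: prey: 1+0-0=1; pred: 19+0-3=16
Step 9: prey: 1+0-0=1; pred: 16+0-3=13
Step 10: prey: 1+0-0=1; pred: 13+0-2=11
Step 11: prey: 1+0-0=1; pred: 11+0-2=9
Step 12: prey: 1+0-0=1; pred: 9+0-1=8
Step 13: prey: 1+0-0=1; pred: 8+0-1=7
Step 14: prey: 1+0-0=1; pred: 7+0-1=6
Step 15: prey: 1+0-0=1; pred: 6+0-1=5
No extinction within 15 steps

Answer: 16 both-alive 1 5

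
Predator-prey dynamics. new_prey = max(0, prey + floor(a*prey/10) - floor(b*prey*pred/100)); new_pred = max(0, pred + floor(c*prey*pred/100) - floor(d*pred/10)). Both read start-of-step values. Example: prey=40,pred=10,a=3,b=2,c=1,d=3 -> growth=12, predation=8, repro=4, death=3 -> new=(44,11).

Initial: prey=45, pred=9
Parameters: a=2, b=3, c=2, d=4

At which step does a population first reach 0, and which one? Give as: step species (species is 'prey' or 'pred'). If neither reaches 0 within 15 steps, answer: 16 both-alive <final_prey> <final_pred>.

Step 1: prey: 45+9-12=42; pred: 9+8-3=14
Step 2: prey: 42+8-17=33; pred: 14+11-5=20
Step 3: prey: 33+6-19=20; pred: 20+13-8=25
Step 4: prey: 20+4-15=9; pred: 25+10-10=25
Step 5: prey: 9+1-6=4; pred: 25+4-10=19
Step 6: prey: 4+0-2=2; pred: 19+1-7=13
Step 7: prey: 2+0-0=2; pred: 13+0-5=8
Step 8: prey: 2+0-0=2; pred: 8+0-3=5
Step 9: prey: 2+0-0=2; pred: 5+0-2=3
Step 10: prey: 2+0-0=2; pred: 3+0-1=2
Step 11: prey: 2+0-0=2; pred: 2+0-0=2
Steps 12-15: state stable at prey=2, pred=2 (no change)
No extinction within 15 steps

Answer: 16 both-alive 2 2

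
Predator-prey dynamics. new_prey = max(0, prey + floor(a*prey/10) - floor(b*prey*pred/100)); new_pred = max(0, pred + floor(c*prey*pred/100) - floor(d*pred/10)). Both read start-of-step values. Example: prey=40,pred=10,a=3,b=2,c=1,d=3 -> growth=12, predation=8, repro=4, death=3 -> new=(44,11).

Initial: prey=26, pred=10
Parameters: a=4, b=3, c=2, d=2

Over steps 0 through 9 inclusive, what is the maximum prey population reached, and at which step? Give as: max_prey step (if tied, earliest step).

Step 1: prey: 26+10-7=29; pred: 10+5-2=13
Step 2: prey: 29+11-11=29; pred: 13+7-2=18
Step 3: prey: 29+11-15=25; pred: 18+10-3=25
Step 4: prey: 25+10-18=17; pred: 25+12-5=32
Step 5: prey: 17+6-16=7; pred: 32+10-6=36
Step 6: prey: 7+2-7=2; pred: 36+5-7=34
Step 7: prey: 2+0-2=0; pred: 34+1-6=29
Step 8: prey: 0+0-0=0; pred: 29+0-5=24
Step 9: prey: 0+0-0=0; pred: 24+0-4=20
Max prey = 29 at step 1

Answer: 29 1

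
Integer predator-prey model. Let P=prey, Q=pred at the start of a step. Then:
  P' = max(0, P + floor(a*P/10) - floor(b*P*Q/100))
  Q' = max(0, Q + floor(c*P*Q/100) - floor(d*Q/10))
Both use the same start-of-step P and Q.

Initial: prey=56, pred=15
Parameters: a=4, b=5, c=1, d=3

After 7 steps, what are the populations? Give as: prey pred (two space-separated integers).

Answer: 3 5

Derivation:
Step 1: prey: 56+22-42=36; pred: 15+8-4=19
Step 2: prey: 36+14-34=16; pred: 19+6-5=20
Step 3: prey: 16+6-16=6; pred: 20+3-6=17
Step 4: prey: 6+2-5=3; pred: 17+1-5=13
Step 5: prey: 3+1-1=3; pred: 13+0-3=10
Step 6: prey: 3+1-1=3; pred: 10+0-3=7
Step 7: prey: 3+1-1=3; pred: 7+0-2=5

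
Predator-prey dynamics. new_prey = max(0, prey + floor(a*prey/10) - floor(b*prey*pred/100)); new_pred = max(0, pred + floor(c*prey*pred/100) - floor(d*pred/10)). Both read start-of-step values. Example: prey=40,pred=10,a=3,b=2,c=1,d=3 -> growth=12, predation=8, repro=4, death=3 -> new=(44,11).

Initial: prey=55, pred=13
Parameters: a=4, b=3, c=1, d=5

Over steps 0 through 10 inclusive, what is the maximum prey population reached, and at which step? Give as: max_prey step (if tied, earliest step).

Step 1: prey: 55+22-21=56; pred: 13+7-6=14
Step 2: prey: 56+22-23=55; pred: 14+7-7=14
Step 3: prey: 55+22-23=54; pred: 14+7-7=14
Step 4: prey: 54+21-22=53; pred: 14+7-7=14
Step 5: prey: 53+21-22=52; pred: 14+7-7=14
Step 6: prey: 52+20-21=51; pred: 14+7-7=14
Step 7: prey: 51+20-21=50; pred: 14+7-7=14
Step 8: prey: 50+20-21=49; pred: 14+7-7=14
Step 9: prey: 49+19-20=48; pred: 14+6-7=13
Step 10: prey: 48+19-18=49; pred: 13+6-6=13
Max prey = 56 at step 1

Answer: 56 1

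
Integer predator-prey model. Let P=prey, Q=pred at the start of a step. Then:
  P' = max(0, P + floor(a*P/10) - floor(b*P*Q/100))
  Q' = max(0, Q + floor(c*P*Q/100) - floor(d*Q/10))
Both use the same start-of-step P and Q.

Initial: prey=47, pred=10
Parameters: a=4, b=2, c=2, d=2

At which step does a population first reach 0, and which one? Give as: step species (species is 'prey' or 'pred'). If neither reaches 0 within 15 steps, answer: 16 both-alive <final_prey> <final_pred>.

Answer: 5 prey

Derivation:
Step 1: prey: 47+18-9=56; pred: 10+9-2=17
Step 2: prey: 56+22-19=59; pred: 17+19-3=33
Step 3: prey: 59+23-38=44; pred: 33+38-6=65
Step 4: prey: 44+17-57=4; pred: 65+57-13=109
Step 5: prey: 4+1-8=0; pred: 109+8-21=96
First extinction: prey at step 5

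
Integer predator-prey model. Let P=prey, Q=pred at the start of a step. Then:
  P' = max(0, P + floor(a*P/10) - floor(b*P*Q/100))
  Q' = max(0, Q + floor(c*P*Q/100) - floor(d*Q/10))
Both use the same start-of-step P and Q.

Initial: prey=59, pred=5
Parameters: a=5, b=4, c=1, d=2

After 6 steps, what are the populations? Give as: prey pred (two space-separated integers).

Answer: 0 56

Derivation:
Step 1: prey: 59+29-11=77; pred: 5+2-1=6
Step 2: prey: 77+38-18=97; pred: 6+4-1=9
Step 3: prey: 97+48-34=111; pred: 9+8-1=16
Step 4: prey: 111+55-71=95; pred: 16+17-3=30
Step 5: prey: 95+47-114=28; pred: 30+28-6=52
Step 6: prey: 28+14-58=0; pred: 52+14-10=56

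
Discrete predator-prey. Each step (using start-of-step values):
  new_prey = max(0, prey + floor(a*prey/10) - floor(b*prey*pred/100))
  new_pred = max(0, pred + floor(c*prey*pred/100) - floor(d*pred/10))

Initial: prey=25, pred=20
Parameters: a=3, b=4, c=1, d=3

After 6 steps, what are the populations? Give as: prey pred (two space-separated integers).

Answer: 4 5

Derivation:
Step 1: prey: 25+7-20=12; pred: 20+5-6=19
Step 2: prey: 12+3-9=6; pred: 19+2-5=16
Step 3: prey: 6+1-3=4; pred: 16+0-4=12
Step 4: prey: 4+1-1=4; pred: 12+0-3=9
Step 5: prey: 4+1-1=4; pred: 9+0-2=7
Step 6: prey: 4+1-1=4; pred: 7+0-2=5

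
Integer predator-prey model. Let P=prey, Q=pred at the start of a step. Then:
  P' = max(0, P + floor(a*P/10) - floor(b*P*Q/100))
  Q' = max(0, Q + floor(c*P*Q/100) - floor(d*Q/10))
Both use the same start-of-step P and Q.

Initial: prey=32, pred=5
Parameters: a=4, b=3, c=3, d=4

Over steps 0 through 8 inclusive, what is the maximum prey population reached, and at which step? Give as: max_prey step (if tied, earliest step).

Answer: 49 3

Derivation:
Step 1: prey: 32+12-4=40; pred: 5+4-2=7
Step 2: prey: 40+16-8=48; pred: 7+8-2=13
Step 3: prey: 48+19-18=49; pred: 13+18-5=26
Step 4: prey: 49+19-38=30; pred: 26+38-10=54
Step 5: prey: 30+12-48=0; pred: 54+48-21=81
Step 6: prey: 0+0-0=0; pred: 81+0-32=49
Step 7: prey: 0+0-0=0; pred: 49+0-19=30
Step 8: prey: 0+0-0=0; pred: 30+0-12=18
Max prey = 49 at step 3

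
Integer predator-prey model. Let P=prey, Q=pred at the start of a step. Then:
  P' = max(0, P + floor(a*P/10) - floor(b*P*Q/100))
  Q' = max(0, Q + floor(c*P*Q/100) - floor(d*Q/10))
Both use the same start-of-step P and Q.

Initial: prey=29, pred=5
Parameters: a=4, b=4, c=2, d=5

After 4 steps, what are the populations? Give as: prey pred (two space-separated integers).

Answer: 52 11

Derivation:
Step 1: prey: 29+11-5=35; pred: 5+2-2=5
Step 2: prey: 35+14-7=42; pred: 5+3-2=6
Step 3: prey: 42+16-10=48; pred: 6+5-3=8
Step 4: prey: 48+19-15=52; pred: 8+7-4=11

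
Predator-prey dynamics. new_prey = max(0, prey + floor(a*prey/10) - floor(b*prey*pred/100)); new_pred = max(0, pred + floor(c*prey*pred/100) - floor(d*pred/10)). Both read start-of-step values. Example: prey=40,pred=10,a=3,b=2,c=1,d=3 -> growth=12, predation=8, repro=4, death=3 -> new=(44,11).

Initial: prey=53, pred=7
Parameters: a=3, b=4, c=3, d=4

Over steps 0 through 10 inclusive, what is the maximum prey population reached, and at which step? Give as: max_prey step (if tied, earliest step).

Answer: 54 1

Derivation:
Step 1: prey: 53+15-14=54; pred: 7+11-2=16
Step 2: prey: 54+16-34=36; pred: 16+25-6=35
Step 3: prey: 36+10-50=0; pred: 35+37-14=58
Step 4: prey: 0+0-0=0; pred: 58+0-23=35
Step 5: prey: 0+0-0=0; pred: 35+0-14=21
Step 6: prey: 0+0-0=0; pred: 21+0-8=13
Step 7: prey: 0+0-0=0; pred: 13+0-5=8
Step 8: prey: 0+0-0=0; pred: 8+0-3=5
Step 9: prey: 0+0-0=0; pred: 5+0-2=3
Step 10: prey: 0+0-0=0; pred: 3+0-1=2
Max prey = 54 at step 1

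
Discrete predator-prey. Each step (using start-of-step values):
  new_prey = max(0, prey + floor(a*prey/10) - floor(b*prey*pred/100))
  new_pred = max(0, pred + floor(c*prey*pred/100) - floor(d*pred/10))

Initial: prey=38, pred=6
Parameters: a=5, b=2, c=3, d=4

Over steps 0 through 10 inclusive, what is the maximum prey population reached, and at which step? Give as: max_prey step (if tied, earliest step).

Step 1: prey: 38+19-4=53; pred: 6+6-2=10
Step 2: prey: 53+26-10=69; pred: 10+15-4=21
Step 3: prey: 69+34-28=75; pred: 21+43-8=56
Step 4: prey: 75+37-84=28; pred: 56+126-22=160
Step 5: prey: 28+14-89=0; pred: 160+134-64=230
Step 6: prey: 0+0-0=0; pred: 230+0-92=138
Step 7: prey: 0+0-0=0; pred: 138+0-55=83
Step 8: prey: 0+0-0=0; pred: 83+0-33=50
Step 9: prey: 0+0-0=0; pred: 50+0-20=30
Step 10: prey: 0+0-0=0; pred: 30+0-12=18
Max prey = 75 at step 3

Answer: 75 3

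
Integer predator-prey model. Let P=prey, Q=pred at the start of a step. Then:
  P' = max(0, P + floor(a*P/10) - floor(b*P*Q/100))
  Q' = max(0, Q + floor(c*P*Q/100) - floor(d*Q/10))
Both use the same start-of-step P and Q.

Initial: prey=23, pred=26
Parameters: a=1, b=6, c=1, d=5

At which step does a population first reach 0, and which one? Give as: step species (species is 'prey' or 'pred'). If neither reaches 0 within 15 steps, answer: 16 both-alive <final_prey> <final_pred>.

Answer: 1 prey

Derivation:
Step 1: prey: 23+2-35=0; pred: 26+5-13=18
First extinction: prey at step 1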